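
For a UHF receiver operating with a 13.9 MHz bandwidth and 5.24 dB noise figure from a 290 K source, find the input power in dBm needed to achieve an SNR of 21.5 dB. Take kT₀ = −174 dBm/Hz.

Sensitivity = −174 + 10 log₁₀(B) + NF + SNR_min
= −174 + 71.43 + 5.24 + 21.5
= −75.83 dBm → −75.8 dBm

−75.8 dBm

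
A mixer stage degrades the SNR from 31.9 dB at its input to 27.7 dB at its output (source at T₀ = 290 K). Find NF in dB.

NF (dB) = SNR_in(dB) − SNR_out(dB) when the source is at T₀
NF = 31.9 − 27.7 = 4.2 dB

4.2 dB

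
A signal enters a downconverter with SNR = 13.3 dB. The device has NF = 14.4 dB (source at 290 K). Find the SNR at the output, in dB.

−1.1 dB

By definition F = SNR_in/SNR_out, so in dB: SNR_out = SNR_in − NF
SNR_out = 13.3 − 14.4 = −1.1 dB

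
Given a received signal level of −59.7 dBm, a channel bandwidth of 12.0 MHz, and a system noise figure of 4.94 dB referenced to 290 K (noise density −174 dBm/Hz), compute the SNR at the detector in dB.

Noise floor: N = −174 + 10 log₁₀(B) + NF
10 log₁₀(1.20×10⁷) = 70.79 dB
N = −174 + 70.79 + 4.94 = −98.27 dBm
SNR = P_sig − N = −59.7 − (−98.27) = 38.57 dB → 38.6 dB

38.6 dB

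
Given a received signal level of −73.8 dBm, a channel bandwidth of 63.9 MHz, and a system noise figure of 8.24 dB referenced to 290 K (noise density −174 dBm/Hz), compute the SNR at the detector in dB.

13.9 dB

Noise floor: N = −174 + 10 log₁₀(B) + NF
10 log₁₀(6.39×10⁷) = 78.06 dB
N = −174 + 78.06 + 8.24 = −87.70 dBm
SNR = P_sig − N = −73.8 − (−87.70) = 13.90 dB → 13.9 dB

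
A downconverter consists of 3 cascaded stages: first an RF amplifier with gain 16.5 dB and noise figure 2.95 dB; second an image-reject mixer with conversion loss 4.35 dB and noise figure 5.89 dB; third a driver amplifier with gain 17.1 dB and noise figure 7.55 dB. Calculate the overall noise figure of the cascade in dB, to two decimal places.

Convert to linear (a loss of L dB is a gain of −L dB): F_i = 10^(NF_i/10), G_i = 10^(G_i,dB/10)
  Stage 1: F_1 = 10^(2.95/10) = 1.972, G_1 = 10^(16.5/10) = 44.67
  Stage 2: F_2 = 10^(5.89/10) = 3.882, G_2 = 10^(−4.35/10) = 0.3673
  Stage 3: F_3 = 10^(7.55/10) = 5.689, G_3 = 10^(17.1/10) = 51.29
Friis cascade:
  F = 1.972 + (3.882 − 1)/44.67 + (5.689 − 1)/16.41 = 2.323
NF = 10 log₁₀(2.323) = 3.66 dB

3.66 dB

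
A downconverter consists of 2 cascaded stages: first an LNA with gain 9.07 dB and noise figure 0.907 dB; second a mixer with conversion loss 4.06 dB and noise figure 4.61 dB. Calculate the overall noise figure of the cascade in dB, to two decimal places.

1.66 dB

Convert to linear (a loss of L dB is a gain of −L dB): F_i = 10^(NF_i/10), G_i = 10^(G_i,dB/10)
  Stage 1: F_1 = 10^(0.907/10) = 1.232, G_1 = 10^(9.07/10) = 8.072
  Stage 2: F_2 = 10^(4.61/10) = 2.891, G_2 = 10^(−4.06/10) = 0.3926
Friis cascade:
  F = 1.232 + (2.891 − 1)/8.072 = 1.466
NF = 10 log₁₀(1.466) = 1.66 dB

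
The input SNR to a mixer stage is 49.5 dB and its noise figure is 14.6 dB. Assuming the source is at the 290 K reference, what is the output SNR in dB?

By definition F = SNR_in/SNR_out, so in dB: SNR_out = SNR_in − NF
SNR_out = 49.5 − 14.6 = 34.9 dB

34.9 dB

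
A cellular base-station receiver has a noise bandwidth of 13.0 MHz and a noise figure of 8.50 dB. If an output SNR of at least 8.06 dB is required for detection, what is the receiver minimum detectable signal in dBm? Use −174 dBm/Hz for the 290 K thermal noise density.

−86.3 dBm

Sensitivity = −174 + 10 log₁₀(B) + NF + SNR_min
= −174 + 71.14 + 8.50 + 8.06
= −86.30 dBm → −86.3 dBm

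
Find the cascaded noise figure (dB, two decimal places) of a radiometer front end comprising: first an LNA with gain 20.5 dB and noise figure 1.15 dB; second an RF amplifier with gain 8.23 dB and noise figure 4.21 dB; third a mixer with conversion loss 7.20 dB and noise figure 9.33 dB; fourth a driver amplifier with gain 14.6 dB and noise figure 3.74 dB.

Convert to linear (a loss of L dB is a gain of −L dB): F_i = 10^(NF_i/10), G_i = 10^(G_i,dB/10)
  Stage 1: F_1 = 10^(1.15/10) = 1.303, G_1 = 10^(20.5/10) = 112.2
  Stage 2: F_2 = 10^(4.21/10) = 2.636, G_2 = 10^(8.23/10) = 6.653
  Stage 3: F_3 = 10^(9.33/10) = 8.570, G_3 = 10^(−7.20/10) = 0.1905
  Stage 4: F_4 = 10^(3.74/10) = 2.366, G_4 = 10^(14.6/10) = 28.84
Friis cascade:
  F = 1.303 + (2.636 − 1)/112.2 + (8.570 − 1)/746.4 + (2.366 − 1)/142.2 = 1.337
NF = 10 log₁₀(1.337) = 1.26 dB

1.26 dB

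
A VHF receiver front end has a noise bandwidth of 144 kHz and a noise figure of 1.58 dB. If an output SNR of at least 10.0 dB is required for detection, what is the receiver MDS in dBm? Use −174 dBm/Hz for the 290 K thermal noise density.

Sensitivity = −174 + 10 log₁₀(B) + NF + SNR_min
= −174 + 51.58 + 1.58 + 10.0
= −110.84 dBm → −110.8 dBm

−110.8 dBm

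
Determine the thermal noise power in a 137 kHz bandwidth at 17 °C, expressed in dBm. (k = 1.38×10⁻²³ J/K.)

T = 17 °C + 273.15 = 290.15 K
P_n = kTB = 1.38×10⁻²³ × 290.15 × 1.37×10⁵ = 5.49×10⁻¹⁶ W
In dBm: 10 log₁₀(5.49×10⁻¹⁶ / 10⁻³) = −122.6 dBm

−122.6 dBm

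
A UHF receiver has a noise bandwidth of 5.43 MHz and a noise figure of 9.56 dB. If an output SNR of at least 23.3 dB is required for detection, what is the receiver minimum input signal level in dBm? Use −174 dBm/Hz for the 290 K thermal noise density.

−73.8 dBm

Sensitivity = −174 + 10 log₁₀(B) + NF + SNR_min
= −174 + 67.35 + 9.56 + 23.3
= −73.79 dBm → −73.8 dBm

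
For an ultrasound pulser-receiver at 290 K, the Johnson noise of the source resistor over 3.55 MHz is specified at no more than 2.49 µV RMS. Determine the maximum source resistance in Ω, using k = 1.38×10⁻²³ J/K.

Johnson–Nyquist: V_n = √(4kTRB) ⇒ R = V_n² / (4kTB)
4kTB = 4 × 1.38×10⁻²³ × 290 × 3.55×10⁶ = 5.68×10⁻¹⁴
R = (2.49×10⁻⁶)² / 5.68×10⁻¹⁴ = 1.09×10² Ω = 109 Ω

109 Ω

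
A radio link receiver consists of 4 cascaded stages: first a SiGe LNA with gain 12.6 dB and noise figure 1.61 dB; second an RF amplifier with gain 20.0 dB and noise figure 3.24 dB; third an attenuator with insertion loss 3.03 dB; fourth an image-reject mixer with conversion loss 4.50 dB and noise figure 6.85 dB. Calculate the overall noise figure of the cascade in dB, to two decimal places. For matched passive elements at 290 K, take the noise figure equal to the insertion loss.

1.80 dB

Convert to linear (a loss of L dB is a gain of −L dB): F_i = 10^(NF_i/10), G_i = 10^(G_i,dB/10)
  Stage 1: F_1 = 10^(1.61/10) = 1.449, G_1 = 10^(12.6/10) = 18.20
  Stage 2: F_2 = 10^(3.24/10) = 2.109, G_2 = 10^(20.0/10) = 100.0
  Stage 3: F_3 = 10^(3.03/10) = 2.009, G_3 = 10^(−3.03/10) = 0.4977
  Stage 4: F_4 = 10^(6.85/10) = 4.842, G_4 = 10^(−4.50/10) = 0.3548
Friis cascade:
  F = 1.449 + (2.109 − 1)/18.20 + (2.009 − 1)/1820 + (4.842 − 1)/905.7 = 1.514
NF = 10 log₁₀(1.514) = 1.80 dB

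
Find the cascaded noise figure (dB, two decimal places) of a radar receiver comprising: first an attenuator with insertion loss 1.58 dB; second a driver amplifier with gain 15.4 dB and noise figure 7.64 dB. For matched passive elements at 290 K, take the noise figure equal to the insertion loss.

Convert to linear (a loss of L dB is a gain of −L dB): F_i = 10^(NF_i/10), G_i = 10^(G_i,dB/10)
  Stage 1: F_1 = 10^(1.58/10) = 1.439, G_1 = 10^(−1.58/10) = 0.6950
  Stage 2: F_2 = 10^(7.64/10) = 5.808, G_2 = 10^(15.4/10) = 34.67
Friis cascade:
  F = 1.439 + (5.808 − 1)/0.6950 = 8.356
NF = 10 log₁₀(8.356) = 9.22 dB

9.22 dB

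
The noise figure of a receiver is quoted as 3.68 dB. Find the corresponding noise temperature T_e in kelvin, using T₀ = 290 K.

F = 10^(3.68/10) = 2.33346
T_e = (F − 1)·T₀ = (2.33346 − 1) × 290 = 387 K

387 K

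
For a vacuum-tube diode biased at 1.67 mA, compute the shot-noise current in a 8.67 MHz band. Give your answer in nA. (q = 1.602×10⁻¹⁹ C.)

I_n = √(2qI·B)
2qI·B = 2 × 1.602×10⁻¹⁹ × 1.67×10⁻³ × 8.67×10⁶ = 4.64×10⁻¹⁵ A²
I_n = √(4.64×10⁻¹⁵) = 6.81×10⁻⁸ A = 68.1 nA

68.1 nA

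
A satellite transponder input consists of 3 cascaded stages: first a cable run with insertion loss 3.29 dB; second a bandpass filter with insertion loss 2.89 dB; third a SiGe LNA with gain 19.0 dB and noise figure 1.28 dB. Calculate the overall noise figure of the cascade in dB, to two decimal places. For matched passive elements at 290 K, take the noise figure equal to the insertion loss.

7.46 dB

Convert to linear (a loss of L dB is a gain of −L dB): F_i = 10^(NF_i/10), G_i = 10^(G_i,dB/10)
  Stage 1: F_1 = 10^(3.29/10) = 2.133, G_1 = 10^(−3.29/10) = 0.4688
  Stage 2: F_2 = 10^(2.89/10) = 1.945, G_2 = 10^(−2.89/10) = 0.5140
  Stage 3: F_3 = 10^(1.28/10) = 1.343, G_3 = 10^(19.0/10) = 79.43
Friis cascade:
  F = 2.133 + (1.945 − 1)/0.4688 + (1.343 − 1)/0.2410 = 5.572
NF = 10 log₁₀(5.572) = 7.46 dB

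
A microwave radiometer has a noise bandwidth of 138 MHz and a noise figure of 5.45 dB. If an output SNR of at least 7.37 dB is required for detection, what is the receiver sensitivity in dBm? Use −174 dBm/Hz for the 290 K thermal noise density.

−79.8 dBm

Sensitivity = −174 + 10 log₁₀(B) + NF + SNR_min
= −174 + 81.4 + 5.45 + 7.37
= −79.78 dBm → −79.8 dBm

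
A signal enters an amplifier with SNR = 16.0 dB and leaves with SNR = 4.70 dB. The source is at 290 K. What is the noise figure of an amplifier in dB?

NF (dB) = SNR_in(dB) − SNR_out(dB) when the source is at T₀
NF = 16.0 − 4.70 = 11.30 dB

11.30 dB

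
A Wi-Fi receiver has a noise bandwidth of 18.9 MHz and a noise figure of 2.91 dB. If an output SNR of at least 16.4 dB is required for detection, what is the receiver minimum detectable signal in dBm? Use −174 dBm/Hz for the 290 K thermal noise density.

Sensitivity = −174 + 10 log₁₀(B) + NF + SNR_min
= −174 + 72.76 + 2.91 + 16.4
= −81.93 dBm → −81.9 dBm

−81.9 dBm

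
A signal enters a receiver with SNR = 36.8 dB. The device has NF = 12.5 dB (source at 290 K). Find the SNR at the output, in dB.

By definition F = SNR_in/SNR_out, so in dB: SNR_out = SNR_in − NF
SNR_out = 36.8 − 12.5 = 24.3 dB

24.3 dB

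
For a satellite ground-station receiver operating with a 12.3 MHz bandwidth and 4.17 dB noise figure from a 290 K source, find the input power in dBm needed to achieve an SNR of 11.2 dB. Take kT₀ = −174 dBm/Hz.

−87.7 dBm

Sensitivity = −174 + 10 log₁₀(B) + NF + SNR_min
= −174 + 70.9 + 4.17 + 11.2
= −87.73 dBm → −87.7 dBm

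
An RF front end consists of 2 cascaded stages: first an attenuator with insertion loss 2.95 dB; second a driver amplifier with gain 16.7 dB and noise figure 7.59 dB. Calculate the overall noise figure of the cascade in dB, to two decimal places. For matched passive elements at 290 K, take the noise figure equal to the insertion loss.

10.54 dB

Convert to linear (a loss of L dB is a gain of −L dB): F_i = 10^(NF_i/10), G_i = 10^(G_i,dB/10)
  Stage 1: F_1 = 10^(2.95/10) = 1.972, G_1 = 10^(−2.95/10) = 0.5070
  Stage 2: F_2 = 10^(7.59/10) = 5.741, G_2 = 10^(16.7/10) = 46.77
Friis cascade:
  F = 1.972 + (5.741 − 1)/0.5070 = 11.32
NF = 10 log₁₀(11.32) = 10.54 dB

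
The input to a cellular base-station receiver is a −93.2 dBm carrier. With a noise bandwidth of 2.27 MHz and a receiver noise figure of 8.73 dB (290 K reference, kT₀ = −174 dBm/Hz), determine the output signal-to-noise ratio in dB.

8.5 dB

Noise floor: N = −174 + 10 log₁₀(B) + NF
10 log₁₀(2.27×10⁶) = 63.56 dB
N = −174 + 63.56 + 8.73 = −101.71 dBm
SNR = P_sig − N = −93.2 − (−101.71) = 8.51 dB → 8.5 dB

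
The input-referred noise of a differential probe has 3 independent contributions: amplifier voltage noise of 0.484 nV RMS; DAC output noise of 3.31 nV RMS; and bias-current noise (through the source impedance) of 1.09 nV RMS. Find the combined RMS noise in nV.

3.52 nV

Uncorrelated sources add in power (mean-square): V_tot = √(ΣV_i²)
V_tot = √[(4.84×10⁻¹⁰)² + (3.31×10⁻⁹)² + (1.09×10⁻⁹)²] = 3.52×10⁻⁹ V = 3.52 nV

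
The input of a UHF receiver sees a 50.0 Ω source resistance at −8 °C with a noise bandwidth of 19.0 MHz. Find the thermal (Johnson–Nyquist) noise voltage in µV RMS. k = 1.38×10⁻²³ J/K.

3.73 µV

T = −8 °C + 273.15 = 265.15 K
V_n = √(4kTRB)
4kTRB = 4 × 1.38×10⁻²³ × 265.15 × 5.00×10¹ × 1.90×10⁷ = 1.39×10⁻¹¹ V²
V_n = √(1.39×10⁻¹¹) = 3.73×10⁻⁶ V = 3.73 µV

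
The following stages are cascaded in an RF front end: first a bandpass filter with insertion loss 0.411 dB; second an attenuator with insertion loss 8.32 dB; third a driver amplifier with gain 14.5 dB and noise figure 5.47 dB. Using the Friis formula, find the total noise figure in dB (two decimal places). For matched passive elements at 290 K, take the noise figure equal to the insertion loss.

Convert to linear (a loss of L dB is a gain of −L dB): F_i = 10^(NF_i/10), G_i = 10^(G_i,dB/10)
  Stage 1: F_1 = 10^(0.411/10) = 1.099, G_1 = 10^(−0.411/10) = 0.9097
  Stage 2: F_2 = 10^(8.32/10) = 6.792, G_2 = 10^(−8.32/10) = 0.1472
  Stage 3: F_3 = 10^(5.47/10) = 3.524, G_3 = 10^(14.5/10) = 28.18
Friis cascade:
  F = 1.099 + (6.792 − 1)/0.9097 + (3.524 − 1)/0.1339 = 26.31
NF = 10 log₁₀(26.31) = 14.20 dB

14.20 dB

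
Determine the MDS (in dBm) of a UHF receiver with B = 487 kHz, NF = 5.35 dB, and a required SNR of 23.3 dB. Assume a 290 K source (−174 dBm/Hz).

−88.5 dBm

Sensitivity = −174 + 10 log₁₀(B) + NF + SNR_min
= −174 + 56.88 + 5.35 + 23.3
= −88.47 dBm → −88.5 dBm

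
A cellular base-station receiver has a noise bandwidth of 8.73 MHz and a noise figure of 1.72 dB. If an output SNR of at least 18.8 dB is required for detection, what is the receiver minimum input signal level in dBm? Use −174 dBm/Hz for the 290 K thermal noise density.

Sensitivity = −174 + 10 log₁₀(B) + NF + SNR_min
= −174 + 69.41 + 1.72 + 18.8
= −84.07 dBm → −84.1 dBm

−84.1 dBm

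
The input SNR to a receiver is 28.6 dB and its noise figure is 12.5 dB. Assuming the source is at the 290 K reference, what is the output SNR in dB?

By definition F = SNR_in/SNR_out, so in dB: SNR_out = SNR_in − NF
SNR_out = 28.6 − 12.5 = 16.1 dB

16.1 dB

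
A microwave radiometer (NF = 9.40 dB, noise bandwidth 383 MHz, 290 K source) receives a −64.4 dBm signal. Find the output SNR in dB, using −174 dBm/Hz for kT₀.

14.4 dB

Noise floor: N = −174 + 10 log₁₀(B) + NF
10 log₁₀(3.83×10⁸) = 85.83 dB
N = −174 + 85.83 + 9.40 = −78.77 dBm
SNR = P_sig − N = −64.4 − (−78.77) = 14.37 dB → 14.4 dB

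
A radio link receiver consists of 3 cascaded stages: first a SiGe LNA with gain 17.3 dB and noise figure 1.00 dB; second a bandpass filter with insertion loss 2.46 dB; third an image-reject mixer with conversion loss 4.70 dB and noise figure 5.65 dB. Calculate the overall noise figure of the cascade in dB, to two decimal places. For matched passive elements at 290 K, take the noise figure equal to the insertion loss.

Convert to linear (a loss of L dB is a gain of −L dB): F_i = 10^(NF_i/10), G_i = 10^(G_i,dB/10)
  Stage 1: F_1 = 10^(1.00/10) = 1.259, G_1 = 10^(17.3/10) = 53.70
  Stage 2: F_2 = 10^(2.46/10) = 1.762, G_2 = 10^(−2.46/10) = 0.5675
  Stage 3: F_3 = 10^(5.65/10) = 3.673, G_3 = 10^(−4.70/10) = 0.3388
Friis cascade:
  F = 1.259 + (1.762 − 1)/53.70 + (3.673 − 1)/30.48 = 1.361
NF = 10 log₁₀(1.361) = 1.34 dB

1.34 dB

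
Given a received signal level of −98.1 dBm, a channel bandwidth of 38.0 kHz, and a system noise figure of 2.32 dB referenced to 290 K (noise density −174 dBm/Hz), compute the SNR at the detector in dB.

27.8 dB

Noise floor: N = −174 + 10 log₁₀(B) + NF
10 log₁₀(3.80×10⁴) = 45.8 dB
N = −174 + 45.8 + 2.32 = −125.88 dBm
SNR = P_sig − N = −98.1 − (−125.88) = 27.78 dB → 27.8 dB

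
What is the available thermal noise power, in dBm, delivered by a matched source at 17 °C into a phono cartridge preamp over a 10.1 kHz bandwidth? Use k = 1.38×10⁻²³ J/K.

−133.9 dBm

T = 17 °C + 273.15 = 290.15 K
P_n = kTB = 1.38×10⁻²³ × 290.15 × 1.01×10⁴ = 4.04×10⁻¹⁷ W
In dBm: 10 log₁₀(4.04×10⁻¹⁷ / 10⁻³) = −133.9 dBm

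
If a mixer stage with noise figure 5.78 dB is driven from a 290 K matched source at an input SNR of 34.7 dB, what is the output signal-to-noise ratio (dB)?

By definition F = SNR_in/SNR_out, so in dB: SNR_out = SNR_in − NF
SNR_out = 34.7 − 5.78 = 28.92 dB

28.92 dB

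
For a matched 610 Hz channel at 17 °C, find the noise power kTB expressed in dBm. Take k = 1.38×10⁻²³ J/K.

−146.1 dBm

T = 17 °C + 273.15 = 290.15 K
P_n = kTB = 1.38×10⁻²³ × 290.15 × 6.10×10² = 2.44×10⁻¹⁸ W
In dBm: 10 log₁₀(2.44×10⁻¹⁸ / 10⁻³) = −146.1 dBm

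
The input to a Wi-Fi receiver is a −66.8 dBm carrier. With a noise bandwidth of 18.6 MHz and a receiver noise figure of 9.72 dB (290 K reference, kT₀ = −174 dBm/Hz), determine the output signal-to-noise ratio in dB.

24.8 dB

Noise floor: N = −174 + 10 log₁₀(B) + NF
10 log₁₀(1.86×10⁷) = 72.7 dB
N = −174 + 72.7 + 9.72 = −91.58 dBm
SNR = P_sig − N = −66.8 − (−91.58) = 24.78 dB → 24.8 dB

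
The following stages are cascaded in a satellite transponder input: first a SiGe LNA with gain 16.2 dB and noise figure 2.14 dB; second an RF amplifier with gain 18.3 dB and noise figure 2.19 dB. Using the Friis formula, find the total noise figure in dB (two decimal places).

2.18 dB

Convert to linear (a loss of L dB is a gain of −L dB): F_i = 10^(NF_i/10), G_i = 10^(G_i,dB/10)
  Stage 1: F_1 = 10^(2.14/10) = 1.637, G_1 = 10^(16.2/10) = 41.69
  Stage 2: F_2 = 10^(2.19/10) = 1.656, G_2 = 10^(18.3/10) = 67.61
Friis cascade:
  F = 1.637 + (1.656 − 1)/41.69 = 1.653
NF = 10 log₁₀(1.653) = 2.18 dB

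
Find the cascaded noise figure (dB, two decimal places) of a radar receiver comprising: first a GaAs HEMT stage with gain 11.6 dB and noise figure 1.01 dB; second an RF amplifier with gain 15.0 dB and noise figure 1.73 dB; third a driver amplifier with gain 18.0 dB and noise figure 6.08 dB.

Convert to linear (a loss of L dB is a gain of −L dB): F_i = 10^(NF_i/10), G_i = 10^(G_i,dB/10)
  Stage 1: F_1 = 10^(1.01/10) = 1.262, G_1 = 10^(11.6/10) = 14.45
  Stage 2: F_2 = 10^(1.73/10) = 1.489, G_2 = 10^(15.0/10) = 31.62
  Stage 3: F_3 = 10^(6.08/10) = 4.055, G_3 = 10^(18.0/10) = 63.10
Friis cascade:
  F = 1.262 + (1.489 − 1)/14.45 + (4.055 − 1)/457.1 = 1.302
NF = 10 log₁₀(1.302) = 1.15 dB

1.15 dB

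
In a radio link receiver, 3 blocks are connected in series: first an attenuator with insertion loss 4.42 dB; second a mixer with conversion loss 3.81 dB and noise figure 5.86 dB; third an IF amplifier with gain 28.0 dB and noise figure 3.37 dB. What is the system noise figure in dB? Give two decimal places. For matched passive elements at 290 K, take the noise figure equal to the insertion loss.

12.66 dB

Convert to linear (a loss of L dB is a gain of −L dB): F_i = 10^(NF_i/10), G_i = 10^(G_i,dB/10)
  Stage 1: F_1 = 10^(4.42/10) = 2.767, G_1 = 10^(−4.42/10) = 0.3614
  Stage 2: F_2 = 10^(5.86/10) = 3.855, G_2 = 10^(−3.81/10) = 0.4159
  Stage 3: F_3 = 10^(3.37/10) = 2.173, G_3 = 10^(28.0/10) = 631.0
Friis cascade:
  F = 2.767 + (3.855 − 1)/0.3614 + (2.173 − 1)/0.1503 = 18.47
NF = 10 log₁₀(18.47) = 12.66 dB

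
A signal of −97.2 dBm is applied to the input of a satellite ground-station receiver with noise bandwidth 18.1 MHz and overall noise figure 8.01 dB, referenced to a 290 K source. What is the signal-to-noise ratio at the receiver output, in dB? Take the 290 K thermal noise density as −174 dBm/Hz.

Noise floor: N = −174 + 10 log₁₀(B) + NF
10 log₁₀(1.81×10⁷) = 72.58 dB
N = −174 + 72.58 + 8.01 = −93.41 dBm
SNR = P_sig − N = −97.2 − (−93.41) = −3.79 dB → −3.8 dB

−3.8 dB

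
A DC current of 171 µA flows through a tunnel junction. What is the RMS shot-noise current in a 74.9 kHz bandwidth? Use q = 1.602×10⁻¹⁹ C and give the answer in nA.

2.03 nA

I_n = √(2qI·B)
2qI·B = 2 × 1.602×10⁻¹⁹ × 1.71×10⁻⁴ × 7.49×10⁴ = 4.10×10⁻¹⁸ A²
I_n = √(4.10×10⁻¹⁸) = 2.03×10⁻⁹ A = 2.03 nA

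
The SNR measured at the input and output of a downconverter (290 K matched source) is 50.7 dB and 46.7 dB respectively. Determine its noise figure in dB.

NF (dB) = SNR_in(dB) − SNR_out(dB) when the source is at T₀
NF = 50.7 − 46.7 = 4.0 dB

4.0 dB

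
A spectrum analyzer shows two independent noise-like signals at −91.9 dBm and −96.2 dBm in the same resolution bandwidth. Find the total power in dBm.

−90.5 dBm

Convert to linear, add, convert back:
P₁ = 6.46×10⁻¹³ W, P₂ = 2.40×10⁻¹³ W
P_tot = 8.86×10⁻¹³ W → 10 log₁₀(P_tot / 10⁻³) = −90.5 dBm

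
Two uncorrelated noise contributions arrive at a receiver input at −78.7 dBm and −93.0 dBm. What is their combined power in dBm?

−78.5 dBm

Convert to linear, add, convert back:
P₁ = 1.35×10⁻¹¹ W, P₂ = 5.01×10⁻¹³ W
P_tot = 1.40×10⁻¹¹ W → 10 log₁₀(P_tot / 10⁻³) = −78.5 dBm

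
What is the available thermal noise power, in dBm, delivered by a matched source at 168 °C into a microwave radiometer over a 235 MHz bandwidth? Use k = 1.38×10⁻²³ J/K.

−88.4 dBm

T = 168 °C + 273.15 = 441.15 K
P_n = kTB = 1.38×10⁻²³ × 441.15 × 2.35×10⁸ = 1.43×10⁻¹² W
In dBm: 10 log₁₀(1.43×10⁻¹² / 10⁻³) = −88.4 dBm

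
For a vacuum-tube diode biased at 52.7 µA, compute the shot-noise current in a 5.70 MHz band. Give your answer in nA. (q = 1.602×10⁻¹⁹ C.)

I_n = √(2qI·B)
2qI·B = 2 × 1.602×10⁻¹⁹ × 5.27×10⁻⁵ × 5.70×10⁶ = 9.62×10⁻¹⁷ A²
I_n = √(9.62×10⁻¹⁷) = 9.81×10⁻⁹ A = 9.81 nA

9.81 nA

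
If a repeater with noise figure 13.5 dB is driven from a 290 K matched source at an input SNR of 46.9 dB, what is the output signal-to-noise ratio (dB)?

By definition F = SNR_in/SNR_out, so in dB: SNR_out = SNR_in − NF
SNR_out = 46.9 − 13.5 = 33.4 dB

33.4 dB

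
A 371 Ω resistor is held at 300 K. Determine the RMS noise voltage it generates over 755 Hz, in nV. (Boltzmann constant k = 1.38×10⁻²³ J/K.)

V_n = √(4kTRB)
4kTRB = 4 × 1.38×10⁻²³ × 300 × 3.71×10² × 7.55×10² = 4.64×10⁻¹⁵ V²
V_n = √(4.64×10⁻¹⁵) = 6.81×10⁻⁸ V = 68.1 nV

68.1 nV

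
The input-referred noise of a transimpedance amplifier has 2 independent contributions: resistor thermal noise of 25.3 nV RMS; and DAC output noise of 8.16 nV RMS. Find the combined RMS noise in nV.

26.6 nV

Uncorrelated sources add in power (mean-square): V_tot = √(ΣV_i²)
V_tot = √[(2.53×10⁻⁸)² + (8.16×10⁻⁹)²] = 2.66×10⁻⁸ V = 26.6 nV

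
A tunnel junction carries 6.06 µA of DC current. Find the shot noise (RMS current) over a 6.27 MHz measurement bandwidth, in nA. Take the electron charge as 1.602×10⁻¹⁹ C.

I_n = √(2qI·B)
2qI·B = 2 × 1.602×10⁻¹⁹ × 6.06×10⁻⁶ × 6.27×10⁶ = 1.22×10⁻¹⁷ A²
I_n = √(1.22×10⁻¹⁷) = 3.49×10⁻⁹ A = 3.49 nA

3.49 nA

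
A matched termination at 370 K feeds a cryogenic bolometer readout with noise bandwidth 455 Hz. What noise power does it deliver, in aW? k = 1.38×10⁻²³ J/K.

P_n = kTB = 1.38×10⁻²³ × 370 × 4.55×10² = 2.32×10⁻¹⁸ W = 2.32 aW

2.32 aW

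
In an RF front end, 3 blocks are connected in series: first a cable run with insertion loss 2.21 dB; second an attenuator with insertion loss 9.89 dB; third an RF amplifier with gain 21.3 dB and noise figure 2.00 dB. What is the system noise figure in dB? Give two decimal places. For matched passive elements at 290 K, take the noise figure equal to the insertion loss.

14.10 dB

Convert to linear (a loss of L dB is a gain of −L dB): F_i = 10^(NF_i/10), G_i = 10^(G_i,dB/10)
  Stage 1: F_1 = 10^(2.21/10) = 1.663, G_1 = 10^(−2.21/10) = 0.6012
  Stage 2: F_2 = 10^(9.89/10) = 9.750, G_2 = 10^(−9.89/10) = 0.1026
  Stage 3: F_3 = 10^(2.00/10) = 1.585, G_3 = 10^(21.3/10) = 134.9
Friis cascade:
  F = 1.663 + (9.750 − 1)/0.6012 + (1.585 − 1)/0.06166 = 25.70
NF = 10 log₁₀(25.70) = 14.10 dB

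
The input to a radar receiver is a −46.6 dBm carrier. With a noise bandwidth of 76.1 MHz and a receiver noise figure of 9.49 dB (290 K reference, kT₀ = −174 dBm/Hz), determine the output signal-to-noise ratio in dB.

39.1 dB

Noise floor: N = −174 + 10 log₁₀(B) + NF
10 log₁₀(7.61×10⁷) = 78.81 dB
N = −174 + 78.81 + 9.49 = −85.70 dBm
SNR = P_sig − N = −46.6 − (−85.70) = 39.10 dB → 39.1 dB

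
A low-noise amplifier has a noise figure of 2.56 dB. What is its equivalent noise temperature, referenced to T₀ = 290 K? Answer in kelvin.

233 K

F = 10^(2.56/10) = 1.80302
T_e = (F − 1)·T₀ = (1.80302 − 1) × 290 = 233 K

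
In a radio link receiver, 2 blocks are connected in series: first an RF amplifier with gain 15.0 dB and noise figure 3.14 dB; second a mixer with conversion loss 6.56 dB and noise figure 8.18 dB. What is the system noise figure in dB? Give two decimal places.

Convert to linear (a loss of L dB is a gain of −L dB): F_i = 10^(NF_i/10), G_i = 10^(G_i,dB/10)
  Stage 1: F_1 = 10^(3.14/10) = 2.061, G_1 = 10^(15.0/10) = 31.62
  Stage 2: F_2 = 10^(8.18/10) = 6.577, G_2 = 10^(−6.56/10) = 0.2208
Friis cascade:
  F = 2.061 + (6.577 − 1)/31.62 = 2.237
NF = 10 log₁₀(2.237) = 3.50 dB

3.50 dB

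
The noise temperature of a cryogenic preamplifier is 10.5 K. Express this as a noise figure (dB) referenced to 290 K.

F = 1 + T_e/T₀ = 1 + 10.5/290 = 1.03621
NF = 10 log₁₀(1.03621) = 0.154 dB

0.154 dB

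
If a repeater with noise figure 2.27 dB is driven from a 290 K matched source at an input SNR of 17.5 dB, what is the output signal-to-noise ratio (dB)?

15.23 dB

By definition F = SNR_in/SNR_out, so in dB: SNR_out = SNR_in − NF
SNR_out = 17.5 − 2.27 = 15.23 dB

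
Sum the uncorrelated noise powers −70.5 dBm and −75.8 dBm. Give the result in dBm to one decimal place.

−69.4 dBm

Convert to linear, add, convert back:
P₁ = 8.91×10⁻¹¹ W, P₂ = 2.63×10⁻¹¹ W
P_tot = 1.15×10⁻¹⁰ W → 10 log₁₀(P_tot / 10⁻³) = −69.4 dBm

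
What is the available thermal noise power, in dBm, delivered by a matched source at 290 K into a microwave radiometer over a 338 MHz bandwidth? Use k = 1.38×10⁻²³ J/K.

−88.7 dBm

P_n = kTB = 1.38×10⁻²³ × 290 × 3.38×10⁸ = 1.35×10⁻¹² W
In dBm: 10 log₁₀(1.35×10⁻¹² / 10⁻³) = −88.7 dBm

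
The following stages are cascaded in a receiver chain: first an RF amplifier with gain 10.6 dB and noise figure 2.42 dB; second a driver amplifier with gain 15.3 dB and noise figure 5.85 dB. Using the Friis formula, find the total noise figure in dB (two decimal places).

3.00 dB

Convert to linear (a loss of L dB is a gain of −L dB): F_i = 10^(NF_i/10), G_i = 10^(G_i,dB/10)
  Stage 1: F_1 = 10^(2.42/10) = 1.746, G_1 = 10^(10.6/10) = 11.48
  Stage 2: F_2 = 10^(5.85/10) = 3.846, G_2 = 10^(15.3/10) = 33.88
Friis cascade:
  F = 1.746 + (3.846 − 1)/11.48 = 1.994
NF = 10 log₁₀(1.994) = 3.00 dB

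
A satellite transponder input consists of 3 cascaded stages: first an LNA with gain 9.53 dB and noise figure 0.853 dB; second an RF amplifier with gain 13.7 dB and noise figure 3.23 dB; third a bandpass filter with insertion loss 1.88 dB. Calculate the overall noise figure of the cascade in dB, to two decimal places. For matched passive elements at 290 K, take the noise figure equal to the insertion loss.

Convert to linear (a loss of L dB is a gain of −L dB): F_i = 10^(NF_i/10), G_i = 10^(G_i,dB/10)
  Stage 1: F_1 = 10^(0.853/10) = 1.217, G_1 = 10^(9.53/10) = 8.974
  Stage 2: F_2 = 10^(3.23/10) = 2.104, G_2 = 10^(13.7/10) = 23.44
  Stage 3: F_3 = 10^(1.88/10) = 1.542, G_3 = 10^(−1.88/10) = 0.6486
Friis cascade:
  F = 1.217 + (2.104 − 1)/8.974 + (1.542 − 1)/210.4 = 1.343
NF = 10 log₁₀(1.343) = 1.28 dB

1.28 dB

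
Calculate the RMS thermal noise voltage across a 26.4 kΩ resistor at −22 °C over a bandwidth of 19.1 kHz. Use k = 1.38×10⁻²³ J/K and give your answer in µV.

2.64 µV

T = −22 °C + 273.15 = 251.15 K
V_n = √(4kTRB)
4kTRB = 4 × 1.38×10⁻²³ × 251.15 × 2.64×10⁴ × 1.91×10⁴ = 6.99×10⁻¹² V²
V_n = √(6.99×10⁻¹²) = 2.64×10⁻⁶ V = 2.64 µV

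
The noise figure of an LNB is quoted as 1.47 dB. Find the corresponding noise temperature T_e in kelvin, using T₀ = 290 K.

F = 10^(1.47/10) = 1.40281
T_e = (F − 1)·T₀ = (1.40281 − 1) × 290 = 117 K

117 K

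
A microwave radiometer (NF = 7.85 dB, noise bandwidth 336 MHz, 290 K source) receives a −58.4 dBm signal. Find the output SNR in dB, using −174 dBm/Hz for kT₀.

Noise floor: N = −174 + 10 log₁₀(B) + NF
10 log₁₀(3.36×10⁸) = 85.26 dB
N = −174 + 85.26 + 7.85 = −80.89 dBm
SNR = P_sig − N = −58.4 − (−80.89) = 22.49 dB → 22.5 dB

22.5 dB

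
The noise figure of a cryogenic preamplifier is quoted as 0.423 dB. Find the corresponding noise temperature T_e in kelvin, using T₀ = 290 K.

29.7 K

F = 10^(0.423/10) = 1.1023
T_e = (F − 1)·T₀ = (1.1023 − 1) × 290 = 29.7 K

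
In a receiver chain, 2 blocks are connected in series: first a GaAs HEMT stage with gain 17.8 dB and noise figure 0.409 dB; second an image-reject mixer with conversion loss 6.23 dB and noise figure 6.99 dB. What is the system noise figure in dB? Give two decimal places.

0.66 dB

Convert to linear (a loss of L dB is a gain of −L dB): F_i = 10^(NF_i/10), G_i = 10^(G_i,dB/10)
  Stage 1: F_1 = 10^(0.409/10) = 1.099, G_1 = 10^(17.8/10) = 60.26
  Stage 2: F_2 = 10^(6.99/10) = 5.000, G_2 = 10^(−6.23/10) = 0.2382
Friis cascade:
  F = 1.099 + (5.000 − 1)/60.26 = 1.165
NF = 10 log₁₀(1.165) = 0.66 dB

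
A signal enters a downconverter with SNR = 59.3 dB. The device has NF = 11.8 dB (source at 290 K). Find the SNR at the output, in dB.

47.5 dB

By definition F = SNR_in/SNR_out, so in dB: SNR_out = SNR_in − NF
SNR_out = 59.3 − 11.8 = 47.5 dB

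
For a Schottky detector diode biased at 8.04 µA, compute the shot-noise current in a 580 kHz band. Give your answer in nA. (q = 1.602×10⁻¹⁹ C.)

I_n = √(2qI·B)
2qI·B = 2 × 1.602×10⁻¹⁹ × 8.04×10⁻⁶ × 5.80×10⁵ = 1.49×10⁻¹⁸ A²
I_n = √(1.49×10⁻¹⁸) = 1.22×10⁻⁹ A = 1.22 nA

1.22 nA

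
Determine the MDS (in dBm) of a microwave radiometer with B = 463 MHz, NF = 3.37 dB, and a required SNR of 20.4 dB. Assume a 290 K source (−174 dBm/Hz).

−63.6 dBm

Sensitivity = −174 + 10 log₁₀(B) + NF + SNR_min
= −174 + 86.66 + 3.37 + 20.4
= −63.57 dBm → −63.6 dBm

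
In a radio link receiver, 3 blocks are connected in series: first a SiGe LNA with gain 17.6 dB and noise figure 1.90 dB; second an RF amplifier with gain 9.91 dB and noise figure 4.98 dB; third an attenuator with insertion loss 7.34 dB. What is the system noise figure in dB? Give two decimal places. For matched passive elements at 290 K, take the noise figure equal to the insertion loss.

Convert to linear (a loss of L dB is a gain of −L dB): F_i = 10^(NF_i/10), G_i = 10^(G_i,dB/10)
  Stage 1: F_1 = 10^(1.90/10) = 1.549, G_1 = 10^(17.6/10) = 57.54
  Stage 2: F_2 = 10^(4.98/10) = 3.148, G_2 = 10^(9.91/10) = 9.795
  Stage 3: F_3 = 10^(7.34/10) = 5.420, G_3 = 10^(−7.34/10) = 0.1845
Friis cascade:
  F = 1.549 + (3.148 − 1)/57.54 + (5.420 − 1)/563.6 = 1.594
NF = 10 log₁₀(1.594) = 2.02 dB

2.02 dB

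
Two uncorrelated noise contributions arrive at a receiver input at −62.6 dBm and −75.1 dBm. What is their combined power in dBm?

−62.4 dBm

Convert to linear, add, convert back:
P₁ = 5.50×10⁻¹⁰ W, P₂ = 3.09×10⁻¹¹ W
P_tot = 5.80×10⁻¹⁰ W → 10 log₁₀(P_tot / 10⁻³) = −62.4 dBm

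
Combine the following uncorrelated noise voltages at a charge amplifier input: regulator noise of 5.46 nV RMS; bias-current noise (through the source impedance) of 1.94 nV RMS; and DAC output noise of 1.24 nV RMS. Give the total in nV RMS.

5.93 nV

Uncorrelated sources add in power (mean-square): V_tot = √(ΣV_i²)
V_tot = √[(5.46×10⁻⁹)² + (1.94×10⁻⁹)² + (1.24×10⁻⁹)²] = 5.93×10⁻⁹ V = 5.93 nV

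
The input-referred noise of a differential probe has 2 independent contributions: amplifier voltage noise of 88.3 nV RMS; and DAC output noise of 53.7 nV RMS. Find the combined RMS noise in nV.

103 nV

Uncorrelated sources add in power (mean-square): V_tot = √(ΣV_i²)
V_tot = √[(8.83×10⁻⁸)² + (5.37×10⁻⁸)²] = 1.03×10⁻⁷ V = 103 nV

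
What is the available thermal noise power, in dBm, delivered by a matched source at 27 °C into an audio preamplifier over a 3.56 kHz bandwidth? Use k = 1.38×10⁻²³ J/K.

T = 27 °C + 273.15 = 300.15 K
P_n = kTB = 1.38×10⁻²³ × 300.15 × 3.56×10³ = 1.47×10⁻¹⁷ W
In dBm: 10 log₁₀(1.47×10⁻¹⁷ / 10⁻³) = −138.3 dBm

−138.3 dBm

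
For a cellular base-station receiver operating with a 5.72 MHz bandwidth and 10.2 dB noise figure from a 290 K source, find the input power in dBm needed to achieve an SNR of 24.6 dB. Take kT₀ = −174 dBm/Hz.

−71.6 dBm

Sensitivity = −174 + 10 log₁₀(B) + NF + SNR_min
= −174 + 67.57 + 10.2 + 24.6
= −71.63 dBm → −71.6 dBm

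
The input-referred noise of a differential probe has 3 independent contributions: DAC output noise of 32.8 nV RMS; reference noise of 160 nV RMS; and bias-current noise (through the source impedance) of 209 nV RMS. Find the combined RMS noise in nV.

265 nV

Uncorrelated sources add in power (mean-square): V_tot = √(ΣV_i²)
V_tot = √[(3.28×10⁻⁸)² + (1.60×10⁻⁷)² + (2.09×10⁻⁷)²] = 2.65×10⁻⁷ V = 265 nV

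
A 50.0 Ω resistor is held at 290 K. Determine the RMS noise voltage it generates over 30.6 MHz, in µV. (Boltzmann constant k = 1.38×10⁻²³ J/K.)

4.95 µV

V_n = √(4kTRB)
4kTRB = 4 × 1.38×10⁻²³ × 290 × 5.00×10¹ × 3.06×10⁷ = 2.45×10⁻¹¹ V²
V_n = √(2.45×10⁻¹¹) = 4.95×10⁻⁶ V = 4.95 µV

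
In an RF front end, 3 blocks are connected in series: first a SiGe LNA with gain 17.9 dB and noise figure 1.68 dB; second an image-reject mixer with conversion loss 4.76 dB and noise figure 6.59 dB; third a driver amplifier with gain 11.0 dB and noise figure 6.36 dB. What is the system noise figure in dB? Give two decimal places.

Convert to linear (a loss of L dB is a gain of −L dB): F_i = 10^(NF_i/10), G_i = 10^(G_i,dB/10)
  Stage 1: F_1 = 10^(1.68/10) = 1.472, G_1 = 10^(17.9/10) = 61.66
  Stage 2: F_2 = 10^(6.59/10) = 4.560, G_2 = 10^(−4.76/10) = 0.3342
  Stage 3: F_3 = 10^(6.36/10) = 4.325, G_3 = 10^(11.0/10) = 12.59
Friis cascade:
  F = 1.472 + (4.560 − 1)/61.66 + (4.325 − 1)/20.61 = 1.691
NF = 10 log₁₀(1.691) = 2.28 dB

2.28 dB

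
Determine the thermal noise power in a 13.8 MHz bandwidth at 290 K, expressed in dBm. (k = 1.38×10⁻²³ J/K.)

P_n = kTB = 1.38×10⁻²³ × 290 × 1.38×10⁷ = 5.52×10⁻¹⁴ W
In dBm: 10 log₁₀(5.52×10⁻¹⁴ / 10⁻³) = −102.6 dBm

−102.6 dBm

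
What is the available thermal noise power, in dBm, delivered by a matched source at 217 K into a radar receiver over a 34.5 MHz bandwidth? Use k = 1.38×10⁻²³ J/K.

−99.9 dBm

P_n = kTB = 1.38×10⁻²³ × 217 × 3.45×10⁷ = 1.03×10⁻¹³ W
In dBm: 10 log₁₀(1.03×10⁻¹³ / 10⁻³) = −99.9 dBm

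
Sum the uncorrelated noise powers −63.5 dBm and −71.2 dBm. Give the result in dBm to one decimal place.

Convert to linear, add, convert back:
P₁ = 4.47×10⁻¹⁰ W, P₂ = 7.59×10⁻¹¹ W
P_tot = 5.23×10⁻¹⁰ W → 10 log₁₀(P_tot / 10⁻³) = −62.8 dBm

−62.8 dBm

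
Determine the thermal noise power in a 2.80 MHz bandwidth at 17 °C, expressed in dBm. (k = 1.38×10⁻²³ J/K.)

T = 17 °C + 273.15 = 290.15 K
P_n = kTB = 1.38×10⁻²³ × 290.15 × 2.80×10⁶ = 1.12×10⁻¹⁴ W
In dBm: 10 log₁₀(1.12×10⁻¹⁴ / 10⁻³) = −109.5 dBm

−109.5 dBm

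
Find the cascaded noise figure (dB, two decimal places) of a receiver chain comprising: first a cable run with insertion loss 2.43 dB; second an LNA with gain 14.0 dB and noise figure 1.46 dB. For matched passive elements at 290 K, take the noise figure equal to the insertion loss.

Convert to linear (a loss of L dB is a gain of −L dB): F_i = 10^(NF_i/10), G_i = 10^(G_i,dB/10)
  Stage 1: F_1 = 10^(2.43/10) = 1.750, G_1 = 10^(−2.43/10) = 0.5715
  Stage 2: F_2 = 10^(1.46/10) = 1.400, G_2 = 10^(14.0/10) = 25.12
Friis cascade:
  F = 1.750 + (1.400 − 1)/0.5715 = 2.449
NF = 10 log₁₀(2.449) = 3.89 dB

3.89 dB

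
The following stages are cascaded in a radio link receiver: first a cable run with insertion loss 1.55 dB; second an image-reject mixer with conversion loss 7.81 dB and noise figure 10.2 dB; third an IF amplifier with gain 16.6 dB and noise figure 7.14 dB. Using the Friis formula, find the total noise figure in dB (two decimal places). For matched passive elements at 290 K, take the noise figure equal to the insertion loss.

17.08 dB

Convert to linear (a loss of L dB is a gain of −L dB): F_i = 10^(NF_i/10), G_i = 10^(G_i,dB/10)
  Stage 1: F_1 = 10^(1.55/10) = 1.429, G_1 = 10^(−1.55/10) = 0.6998
  Stage 2: F_2 = 10^(10.2/10) = 10.47, G_2 = 10^(−7.81/10) = 0.1656
  Stage 3: F_3 = 10^(7.14/10) = 5.176, G_3 = 10^(16.6/10) = 45.71
Friis cascade:
  F = 1.429 + (10.47 − 1)/0.6998 + (5.176 − 1)/0.1159 = 51.00
NF = 10 log₁₀(51.00) = 17.08 dB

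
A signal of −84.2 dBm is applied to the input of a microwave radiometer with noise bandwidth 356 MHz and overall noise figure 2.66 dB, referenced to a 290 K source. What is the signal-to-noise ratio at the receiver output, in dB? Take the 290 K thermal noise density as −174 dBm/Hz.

Noise floor: N = −174 + 10 log₁₀(B) + NF
10 log₁₀(3.56×10⁸) = 85.51 dB
N = −174 + 85.51 + 2.66 = −85.83 dBm
SNR = P_sig − N = −84.2 − (−85.83) = 1.63 dB → 1.6 dB

1.6 dB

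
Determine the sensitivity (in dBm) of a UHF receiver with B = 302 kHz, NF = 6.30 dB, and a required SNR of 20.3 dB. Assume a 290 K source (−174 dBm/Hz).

Sensitivity = −174 + 10 log₁₀(B) + NF + SNR_min
= −174 + 54.8 + 6.30 + 20.3
= −92.60 dBm → −92.6 dBm

−92.6 dBm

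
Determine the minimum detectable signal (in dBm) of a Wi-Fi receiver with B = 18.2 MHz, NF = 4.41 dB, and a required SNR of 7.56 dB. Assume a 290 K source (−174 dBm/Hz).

Sensitivity = −174 + 10 log₁₀(B) + NF + SNR_min
= −174 + 72.6 + 4.41 + 7.56
= −89.43 dBm → −89.4 dBm

−89.4 dBm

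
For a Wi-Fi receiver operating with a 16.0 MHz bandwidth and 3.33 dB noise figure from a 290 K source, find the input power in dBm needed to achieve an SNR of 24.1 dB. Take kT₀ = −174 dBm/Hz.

−74.5 dBm

Sensitivity = −174 + 10 log₁₀(B) + NF + SNR_min
= −174 + 72.04 + 3.33 + 24.1
= −74.53 dBm → −74.5 dBm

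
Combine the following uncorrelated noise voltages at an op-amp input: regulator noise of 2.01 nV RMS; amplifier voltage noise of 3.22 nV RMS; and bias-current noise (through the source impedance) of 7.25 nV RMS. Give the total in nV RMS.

Uncorrelated sources add in power (mean-square): V_tot = √(ΣV_i²)
V_tot = √[(2.01×10⁻⁹)² + (3.22×10⁻⁹)² + (7.25×10⁻⁹)²] = 8.18×10⁻⁹ V = 8.18 nV

8.18 nV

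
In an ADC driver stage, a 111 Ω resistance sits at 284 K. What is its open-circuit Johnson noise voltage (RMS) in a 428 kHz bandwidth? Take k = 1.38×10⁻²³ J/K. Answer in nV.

V_n = √(4kTRB)
4kTRB = 4 × 1.38×10⁻²³ × 284 × 1.11×10² × 4.28×10⁵ = 7.45×10⁻¹³ V²
V_n = √(7.45×10⁻¹³) = 8.63×10⁻⁷ V = 863 nV

863 nV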